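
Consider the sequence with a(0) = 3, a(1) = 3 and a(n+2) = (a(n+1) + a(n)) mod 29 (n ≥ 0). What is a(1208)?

15

Computing terms: a(0) = 3,  a(1) = 3,  a(2) = 6,  a(3) = 9,  a(4) = 15,  a(5) = 24,  a(6) = 10,  a(7) = 5,  a(8) = 15,  a(9) = 20,  a(10) = 6,  a(11) = 26,  a(12) = 3,  a(13) = 0,  a(14) = 3,  a(15) = 3.
The sequence repeats with period 14.
So a(1208) = a(0 + ((1208-0) mod 14)) = a(4) = 15.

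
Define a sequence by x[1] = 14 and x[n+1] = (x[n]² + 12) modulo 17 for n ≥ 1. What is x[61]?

14

We have x[1] = 14, x[2] = 4, x[3] = 11, x[4] = 14.
Since x[4] = x[1] = 14, the sequence is periodic with period 3.
So x[61] = x[1 + ((61-1) mod 3)] = x[1] = 14.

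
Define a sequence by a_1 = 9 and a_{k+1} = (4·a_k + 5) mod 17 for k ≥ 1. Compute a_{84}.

Listing terms: a_1 = 9; a_2 = 7; a_3 = 16; a_4 = 1; a_5 = 9.
The sequence repeats with period 4.
So a_{84} = a_{1 + ((84-1) mod 4)} = a_4 = 1.

1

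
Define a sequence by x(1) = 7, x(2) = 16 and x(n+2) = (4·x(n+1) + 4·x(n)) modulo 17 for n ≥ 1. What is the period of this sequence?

We have x(1) = 7, x(2) = 16, x(3) = 7, x(4) = 7, x(5) = 5, x(6) = 14, x(7) = 8, x(8) = 3, x(9) = 10, x(10) = 1, x(11) = 10, x(12) = 10, x(13) = 12, x(14) = 3, x(15) = 9, x(16) = 14, x(17) = 7, x(18) = 16.
The sequence repeats with period 16.

16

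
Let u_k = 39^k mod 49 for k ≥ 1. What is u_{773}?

37

Computing terms: u_1 = 39,  u_2 = 2,  u_3 = 29,  u_4 = 4,  u_5 = 9,  u_6 = 8,  u_7 = 18,  u_8 = 16,  u_9 = 36,  u_{10} = 32,  u_{11} = 23,  u_{12} = 15,  u_{13} = 46,  u_{14} = 30,  u_{15} = 43,  u_{16} = 11,  u_{17} = 37,  u_{18} = 22,  u_{19} = 25,  u_{20} = 44,  u_{21} = 1,  u_{22} = 39.
Since u_{22} = u_1 = 39, the sequence is periodic with period 21.
(773 - 1) mod 21 = 16, so u_{773} = u_{17} = 37.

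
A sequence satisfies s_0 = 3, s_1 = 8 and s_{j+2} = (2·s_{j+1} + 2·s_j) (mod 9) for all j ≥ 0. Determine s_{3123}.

s_0 = 3, s_1 = 8, s_2 = 4, s_3 = 6, s_4 = 2, s_5 = 7, s_6 = 0, s_7 = 5, s_8 = 1, s_9 = 3, s_{10} = 8.
The sequence repeats with period 9.
(3123 - 0) mod 9 = 0, so s_{3123} = s_0 = 3.

3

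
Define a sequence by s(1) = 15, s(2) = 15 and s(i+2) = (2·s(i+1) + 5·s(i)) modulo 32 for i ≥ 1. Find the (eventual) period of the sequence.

16

Computing terms: s(1) = 15; s(2) = 15; s(3) = 9; s(4) = 29; s(5) = 7; s(6) = 31; s(7) = 1; s(8) = 29; s(9) = 31; s(10) = 15; s(11) = 25; s(12) = 29; s(13) = 23; s(14) = 31; s(15) = 17; s(16) = 29; s(17) = 15; s(18) = 15.
Since (s(17), s(18)) = (s(1), s(2)) = (15, 15) (two consecutive terms determine the rest), the sequence is periodic with period 16.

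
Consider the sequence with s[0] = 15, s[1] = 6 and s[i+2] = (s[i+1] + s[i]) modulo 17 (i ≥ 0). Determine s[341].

s[0] = 15; s[1] = 6; s[2] = 4; s[3] = 10; s[4] = 14; s[5] = 7; s[6] = 4; s[7] = 11; s[8] = 15; s[9] = 9; s[10] = 7; s[11] = 16; s[12] = 6; s[13] = 5; s[14] = 11; s[15] = 16; s[16] = 10; s[17] = 9; s[18] = 2; s[19] = 11; s[20] = 13; s[21] = 7; s[22] = 3; s[23] = 10; s[24] = 13; s[25] = 6; s[26] = 2; s[27] = 8; s[28] = 10; s[29] = 1; s[30] = 11; s[31] = 12; s[32] = 6; s[33] = 1; s[34] = 7; s[35] = 8; s[36] = 15; s[37] = 6.
The sequence repeats with period 36.
So s[341] = s[0 + ((341-0) mod 36)] = s[17] = 9.

9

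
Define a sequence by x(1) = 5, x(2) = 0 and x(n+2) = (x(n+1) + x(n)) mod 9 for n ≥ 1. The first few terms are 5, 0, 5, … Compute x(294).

Computing terms: x(1) = 5; x(2) = 0; x(3) = 5; x(4) = 5; x(5) = 1; x(6) = 6; x(7) = 7; x(8) = 4; x(9) = 2; x(10) = 6; x(11) = 8; x(12) = 5; x(13) = 4; x(14) = 0; x(15) = 4; x(16) = 4; x(17) = 8; x(18) = 3; x(19) = 2; x(20) = 5; x(21) = 7; x(22) = 3; x(23) = 1; x(24) = 4; x(25) = 5; x(26) = 0.
Since (x(25), x(26)) = (x(1), x(2)) = (5, 0) (two consecutive terms determine the rest), the sequence is periodic with period 24.
So x(294) = x(1 + ((294-1) mod 24)) = x(6) = 6.

6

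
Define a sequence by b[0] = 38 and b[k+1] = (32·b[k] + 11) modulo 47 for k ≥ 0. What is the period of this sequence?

b[0] = 38, b[1] = 5, b[2] = 30, b[3] = 31, b[4] = 16, b[5] = 6, b[6] = 15, b[7] = 21, b[8] = 25, b[9] = 12, b[10] = 19, b[11] = 8, b[12] = 32, b[13] = 1, b[14] = 43, b[15] = 24, b[16] = 27, b[17] = 29, b[18] = 46, b[19] = 26, b[20] = 44, b[21] = 9, b[22] = 17, b[23] = 38.
The sequence repeats with period 23.

23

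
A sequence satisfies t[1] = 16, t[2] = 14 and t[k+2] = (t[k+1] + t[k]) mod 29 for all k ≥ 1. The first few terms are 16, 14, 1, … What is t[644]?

t[1] = 16; t[2] = 14; t[3] = 1; t[4] = 15; t[5] = 16; t[6] = 2; t[7] = 18; t[8] = 20; t[9] = 9; t[10] = 0; t[11] = 9; t[12] = 9; t[13] = 18; t[14] = 27; t[15] = 16; t[16] = 14.
The sequence repeats with period 14.
So t[644] = t[1 + ((644-1) mod 14)] = t[14] = 27.

27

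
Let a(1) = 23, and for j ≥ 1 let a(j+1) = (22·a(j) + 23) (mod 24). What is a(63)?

21

Listing terms: a(1) = 23; a(2) = 1; a(3) = 21; a(4) = 5; a(5) = 13; a(6) = 21.
Since a(6) = a(3) = 21, the sequence is eventually periodic: after a pre-period of length 2 it cycles with period 3.
For j ≥ 3, a(j) depends only on (j - 3) mod 3. (63 - 3) mod 3 = 0, so a(63) = a(3) = 21.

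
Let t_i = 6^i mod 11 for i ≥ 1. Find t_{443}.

7

Computing terms: t_1 = 6; t_2 = 3; t_3 = 7; t_4 = 9; t_5 = 10; t_6 = 5; t_7 = 8; t_8 = 4; t_9 = 2; t_{10} = 1; t_{11} = 6.
Since t_{11} = t_1 = 6, the sequence is periodic with period 10.
(443 - 1) mod 10 = 2, so t_{443} = t_3 = 7.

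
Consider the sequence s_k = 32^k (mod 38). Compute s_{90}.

We have s_0 = 1; s_1 = 32; s_2 = 36; s_3 = 12; s_4 = 4; s_5 = 14; s_6 = 30; s_7 = 10; s_8 = 16; s_9 = 18; s_{10} = 6; s_{11} = 2; s_{12} = 26; s_{13} = 34; s_{14} = 24; s_{15} = 8; s_{16} = 28; s_{17} = 22; s_{18} = 20; s_{19} = 32.
Since s_{19} = s_1 = 32, the sequence is eventually periodic: after a pre-period of length 1 it cycles with period 18.
For k ≥ 1, s_k depends only on (k - 1) mod 18. (90 - 1) mod 18 = 17, so s_{90} = s_{18} = 20.

20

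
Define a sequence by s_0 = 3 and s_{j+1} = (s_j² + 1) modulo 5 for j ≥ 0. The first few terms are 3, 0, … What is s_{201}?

Listing terms: s_0 = 3,  s_1 = 0,  s_2 = 1,  s_3 = 2,  s_4 = 0.
Since s_4 = s_1 = 0, the sequence is eventually periodic: after a pre-period of length 1 it cycles with period 3.
For j ≥ 1, s_j depends only on (j - 1) mod 3. (201 - 1) mod 3 = 2, so s_{201} = s_3 = 2.

2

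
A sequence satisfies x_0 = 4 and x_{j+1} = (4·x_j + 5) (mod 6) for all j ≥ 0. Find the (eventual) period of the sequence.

3

Listing terms: x_0 = 4,  x_1 = 3,  x_2 = 5,  x_3 = 1,  x_4 = 3.
Since x_4 = x_1 = 3, the sequence is eventually periodic: after a pre-period of length 1 it cycles with period 3.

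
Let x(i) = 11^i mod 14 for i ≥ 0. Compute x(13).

x(0) = 1; x(1) = 11; x(2) = 9; x(3) = 1.
The sequence repeats with period 3.
So x(13) = x(0 + ((13-0) mod 3)) = x(1) = 11.

11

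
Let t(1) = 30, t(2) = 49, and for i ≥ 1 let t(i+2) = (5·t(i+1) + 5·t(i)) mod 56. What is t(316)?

36

Computing terms: t(1) = 30, t(2) = 49, t(3) = 3, t(4) = 36, t(5) = 27, t(6) = 35, t(7) = 30, t(8) = 45, t(9) = 39, t(10) = 28, t(11) = 55, t(12) = 23, t(13) = 54, t(14) = 49, t(15) = 11, t(16) = 20, t(17) = 43, t(18) = 35, t(19) = 54, t(20) = 53, t(21) = 31, t(22) = 28, t(23) = 15, t(24) = 47, t(25) = 30, t(26) = 49.
Since (t(25), t(26)) = (t(1), t(2)) = (30, 49) (two consecutive terms determine the rest), the sequence is periodic with period 24.
(316 - 1) mod 24 = 3, so t(316) = t(4) = 36.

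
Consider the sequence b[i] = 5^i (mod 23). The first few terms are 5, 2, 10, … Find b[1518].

Computing terms: b[1] = 5, b[2] = 2, b[3] = 10, b[4] = 4, b[5] = 20, b[6] = 8, b[7] = 17, b[8] = 16, b[9] = 11, b[10] = 9, b[11] = 22, b[12] = 18, b[13] = 21, b[14] = 13, b[15] = 19, b[16] = 3, b[17] = 15, b[18] = 6, b[19] = 7, b[20] = 12, b[21] = 14, b[22] = 1, b[23] = 5.
Since b[23] = b[1] = 5, the sequence is periodic with period 22.
(1518 - 1) mod 22 = 21, so b[1518] = b[22] = 1.

1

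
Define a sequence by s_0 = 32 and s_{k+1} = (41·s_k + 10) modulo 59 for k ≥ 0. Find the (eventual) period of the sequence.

Listing terms: s_0 = 32; s_1 = 24; s_2 = 50; s_3 = 54; s_4 = 41; s_5 = 39; s_6 = 16; s_7 = 17; s_8 = 58; s_9 = 28; s_{10} = 37; s_{11} = 52; s_{12} = 18; s_{13} = 40; s_{14} = 57; s_{15} = 46; s_{16} = 8; s_{17} = 43; s_{18} = 3; s_{19} = 15; s_{20} = 35; s_{21} = 29; s_{22} = 19; s_{23} = 22; s_{24} = 27; s_{25} = 55; s_{26} = 23; s_{27} = 9; s_{28} = 25; s_{29} = 32.
The sequence repeats with period 29.

29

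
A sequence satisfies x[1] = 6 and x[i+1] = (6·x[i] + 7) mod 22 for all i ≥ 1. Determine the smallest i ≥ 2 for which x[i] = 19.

5

x[1] = 6; x[2] = 21; x[3] = 1; x[4] = 13; x[5] = 19; x[6] = 11; x[7] = 7; x[8] = 5; x[9] = 15; x[10] = 9; x[11] = 17; x[12] = 21.
Since x[12] = x[2] = 21, the sequence is eventually periodic: after a pre-period of length 1 it cycles with period 10.
The value 19 first appears (with i ≥ 2) at x[5].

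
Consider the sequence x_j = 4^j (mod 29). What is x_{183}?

We have x_1 = 4; x_2 = 16; x_3 = 6; x_4 = 24; x_5 = 9; x_6 = 7; x_7 = 28; x_8 = 25; x_9 = 13; x_{10} = 23; x_{11} = 5; x_{12} = 20; x_{13} = 22; x_{14} = 1; x_{15} = 4.
The sequence repeats with period 14.
(183 - 1) mod 14 = 0, so x_{183} = x_1 = 4.

4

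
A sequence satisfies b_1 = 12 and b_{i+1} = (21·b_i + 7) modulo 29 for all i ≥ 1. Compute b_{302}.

24

Computing terms: b_1 = 12,  b_2 = 27,  b_3 = 23,  b_4 = 26,  b_5 = 2,  b_6 = 20,  b_7 = 21,  b_8 = 13,  b_9 = 19,  b_{10} = 0,  b_{11} = 7,  b_{12} = 9,  b_{13} = 22,  b_{14} = 5,  b_{15} = 25,  b_{16} = 10,  b_{17} = 14,  b_{18} = 11,  b_{19} = 6,  b_{20} = 17,  b_{21} = 16,  b_{22} = 24,  b_{23} = 18,  b_{24} = 8,  b_{25} = 1,  b_{26} = 28,  b_{27} = 15,  b_{28} = 3,  b_{29} = 12.
Since b_{29} = b_1 = 12, the sequence is periodic with period 28.
So b_{302} = b_{1 + ((302-1) mod 28)} = b_{22} = 24.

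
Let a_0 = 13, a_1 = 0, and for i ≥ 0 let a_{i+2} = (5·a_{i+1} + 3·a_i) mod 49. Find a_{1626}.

We have a_0 = 13,  a_1 = 0,  a_2 = 39,  a_3 = 48,  a_4 = 14,  a_5 = 18,  a_6 = 34,  a_7 = 28,  a_8 = 46,  a_9 = 20,  a_{10} = 42,  a_{11} = 25,  a_{12} = 6,  a_{13} = 7,  a_{14} = 4,  a_{15} = 41,  a_{16} = 21,  a_{17} = 32,  a_{18} = 27,  a_{19} = 35,  a_{20} = 11,  a_{21} = 13,  a_{22} = 0.
Since (a_{21}, a_{22}) = (a_0, a_1) = (13, 0) (two consecutive terms determine the rest), the sequence is periodic with period 21.
So a_{1626} = a_{0 + ((1626-0) mod 21)} = a_9 = 20.

20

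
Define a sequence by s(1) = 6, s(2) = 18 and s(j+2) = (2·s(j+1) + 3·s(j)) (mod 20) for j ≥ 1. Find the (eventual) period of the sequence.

s(1) = 6; s(2) = 18; s(3) = 14; s(4) = 2; s(5) = 6; s(6) = 18.
The sequence repeats with period 4.

4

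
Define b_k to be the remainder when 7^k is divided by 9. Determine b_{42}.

1

b_0 = 1; b_1 = 7; b_2 = 4; b_3 = 1.
The sequence repeats with period 3.
(42 - 0) mod 3 = 0, so b_{42} = b_0 = 1.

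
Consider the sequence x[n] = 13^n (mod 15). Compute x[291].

7

Computing terms: x[1] = 13, x[2] = 4, x[3] = 7, x[4] = 1, x[5] = 13.
The sequence repeats with period 4.
So x[291] = x[1 + ((291-1) mod 4)] = x[3] = 7.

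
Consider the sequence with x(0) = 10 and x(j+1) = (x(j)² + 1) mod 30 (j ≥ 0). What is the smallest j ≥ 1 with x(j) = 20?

6

Listing terms: x(0) = 10; x(1) = 11; x(2) = 2; x(3) = 5; x(4) = 26; x(5) = 17; x(6) = 20; x(7) = 11.
Since x(7) = x(1) = 11, the sequence is eventually periodic: after a pre-period of length 1 it cycles with period 6.
The value 20 first appears (with j ≥ 1) at x(6).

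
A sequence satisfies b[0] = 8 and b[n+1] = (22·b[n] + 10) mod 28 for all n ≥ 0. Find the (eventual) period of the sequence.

7

We have b[0] = 8, b[1] = 18, b[2] = 14, b[3] = 10, b[4] = 6, b[5] = 2, b[6] = 26, b[7] = 22, b[8] = 18.
Since b[8] = b[1] = 18, the sequence is eventually periodic: after a pre-period of length 1 it cycles with period 7.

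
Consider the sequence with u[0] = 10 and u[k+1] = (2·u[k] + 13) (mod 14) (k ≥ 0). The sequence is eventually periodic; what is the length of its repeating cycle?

Listing terms: u[0] = 10,  u[1] = 5,  u[2] = 9,  u[3] = 3,  u[4] = 5.
Since u[4] = u[1] = 5, the sequence is eventually periodic: after a pre-period of length 1 it cycles with period 3.

3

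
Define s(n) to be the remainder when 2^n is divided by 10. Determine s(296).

Listing terms: s(1) = 2; s(2) = 4; s(3) = 8; s(4) = 6; s(5) = 2.
The sequence repeats with period 4.
So s(296) = s(1 + ((296-1) mod 4)) = s(4) = 6.

6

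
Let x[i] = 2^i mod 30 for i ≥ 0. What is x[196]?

16

Computing terms: x[0] = 1, x[1] = 2, x[2] = 4, x[3] = 8, x[4] = 16, x[5] = 2.
Since x[5] = x[1] = 2, the sequence is eventually periodic: after a pre-period of length 1 it cycles with period 4.
For i ≥ 1, x[i] depends only on (i - 1) mod 4. (196 - 1) mod 4 = 3, so x[196] = x[4] = 16.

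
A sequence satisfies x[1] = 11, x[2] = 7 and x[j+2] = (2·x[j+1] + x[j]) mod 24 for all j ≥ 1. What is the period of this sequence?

8

Computing terms: x[1] = 11, x[2] = 7, x[3] = 1, x[4] = 9, x[5] = 19, x[6] = 23, x[7] = 17, x[8] = 9, x[9] = 11, x[10] = 7.
Since (x[9], x[10]) = (x[1], x[2]) = (11, 7) (two consecutive terms determine the rest), the sequence is periodic with period 8.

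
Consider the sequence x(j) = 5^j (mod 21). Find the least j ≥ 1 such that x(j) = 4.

2

We have x(0) = 1,  x(1) = 5,  x(2) = 4,  x(3) = 20,  x(4) = 16,  x(5) = 17,  x(6) = 1.
Since x(6) = x(0) = 1, the sequence is periodic with period 6.
The value 4 first appears (with j ≥ 1) at x(2).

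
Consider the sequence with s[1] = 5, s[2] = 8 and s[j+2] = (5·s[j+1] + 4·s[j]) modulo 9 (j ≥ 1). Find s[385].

5

s[1] = 5,  s[2] = 8,  s[3] = 6,  s[4] = 8,  s[5] = 1,  s[6] = 1,  s[7] = 0,  s[8] = 4,  s[9] = 2,  s[10] = 8,  s[11] = 3,  s[12] = 2,  s[13] = 4,  s[14] = 1,  s[15] = 3,  s[16] = 1,  s[17] = 8,  s[18] = 8,  s[19] = 0,  s[20] = 5,  s[21] = 7,  s[22] = 1,  s[23] = 6,  s[24] = 7,  s[25] = 5,  s[26] = 8.
Since (s[25], s[26]) = (s[1], s[2]) = (5, 8) (two consecutive terms determine the rest), the sequence is periodic with period 24.
(385 - 1) mod 24 = 0, so s[385] = s[1] = 5.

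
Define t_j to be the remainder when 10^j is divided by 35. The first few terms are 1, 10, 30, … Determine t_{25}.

10

t_0 = 1,  t_1 = 10,  t_2 = 30,  t_3 = 20,  t_4 = 25,  t_5 = 5,  t_6 = 15,  t_7 = 10.
Since t_7 = t_1 = 10, the sequence is eventually periodic: after a pre-period of length 1 it cycles with period 6.
For j ≥ 1, t_j depends only on (j - 1) mod 6. (25 - 1) mod 6 = 0, so t_{25} = t_1 = 10.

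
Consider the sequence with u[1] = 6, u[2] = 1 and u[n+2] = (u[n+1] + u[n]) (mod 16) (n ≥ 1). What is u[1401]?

3

Listing terms: u[1] = 6, u[2] = 1, u[3] = 7, u[4] = 8, u[5] = 15, u[6] = 7, u[7] = 6, u[8] = 13, u[9] = 3, u[10] = 0, u[11] = 3, u[12] = 3, u[13] = 6, u[14] = 9, u[15] = 15, u[16] = 8, u[17] = 7, u[18] = 15, u[19] = 6, u[20] = 5, u[21] = 11, u[22] = 0, u[23] = 11, u[24] = 11, u[25] = 6, u[26] = 1.
The sequence repeats with period 24.
(1401 - 1) mod 24 = 8, so u[1401] = u[9] = 3.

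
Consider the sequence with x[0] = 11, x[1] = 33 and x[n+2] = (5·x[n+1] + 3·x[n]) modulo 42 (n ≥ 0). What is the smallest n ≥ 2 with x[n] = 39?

3

We have x[0] = 11, x[1] = 33, x[2] = 30, x[3] = 39, x[4] = 33, x[5] = 30.
Since (x[4], x[5]) = (x[1], x[2]) = (33, 30) (two consecutive terms determine the rest), the sequence is eventually periodic: after a pre-period of length 1 it cycles with period 3.
The value 39 first appears (with n ≥ 2) at x[3].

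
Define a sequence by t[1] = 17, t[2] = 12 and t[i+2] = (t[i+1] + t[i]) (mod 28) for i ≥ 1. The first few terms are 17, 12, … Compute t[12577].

17

We have t[1] = 17; t[2] = 12; t[3] = 1; t[4] = 13; t[5] = 14; t[6] = 27; t[7] = 13; t[8] = 12; t[9] = 25; t[10] = 9; t[11] = 6; t[12] = 15; t[13] = 21; t[14] = 8; t[15] = 1; t[16] = 9; t[17] = 10; t[18] = 19; t[19] = 1; t[20] = 20; t[21] = 21; t[22] = 13; t[23] = 6; t[24] = 19; t[25] = 25; t[26] = 16; t[27] = 13; t[28] = 1; t[29] = 14; t[30] = 15; t[31] = 1; t[32] = 16; t[33] = 17; t[34] = 5; t[35] = 22; t[36] = 27; t[37] = 21; t[38] = 20; t[39] = 13; t[40] = 5; t[41] = 18; t[42] = 23; t[43] = 13; t[44] = 8; t[45] = 21; t[46] = 1; t[47] = 22; t[48] = 23; t[49] = 17; t[50] = 12.
The sequence repeats with period 48.
So t[12577] = t[1 + ((12577-1) mod 48)] = t[1] = 17.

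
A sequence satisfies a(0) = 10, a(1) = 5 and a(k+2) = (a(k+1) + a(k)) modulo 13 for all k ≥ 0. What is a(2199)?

We have a(0) = 10; a(1) = 5; a(2) = 2; a(3) = 7; a(4) = 9; a(5) = 3; a(6) = 12; a(7) = 2; a(8) = 1; a(9) = 3; a(10) = 4; a(11) = 7; a(12) = 11; a(13) = 5; a(14) = 3; a(15) = 8; a(16) = 11; a(17) = 6; a(18) = 4; a(19) = 10; a(20) = 1; a(21) = 11; a(22) = 12; a(23) = 10; a(24) = 9; a(25) = 6; a(26) = 2; a(27) = 8; a(28) = 10; a(29) = 5.
Since (a(28), a(29)) = (a(0), a(1)) = (10, 5) (two consecutive terms determine the rest), the sequence is periodic with period 28.
(2199 - 0) mod 28 = 15, so a(2199) = a(15) = 8.

8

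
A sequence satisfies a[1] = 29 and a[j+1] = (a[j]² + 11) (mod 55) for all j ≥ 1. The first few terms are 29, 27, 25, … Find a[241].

26

Computing terms: a[1] = 29, a[2] = 27, a[3] = 25, a[4] = 31, a[5] = 37, a[6] = 5, a[7] = 36, a[8] = 42, a[9] = 15, a[10] = 16, a[11] = 47, a[12] = 20, a[13] = 26, a[14] = 27.
Since a[14] = a[2] = 27, the sequence is eventually periodic: after a pre-period of length 1 it cycles with period 12.
For j ≥ 2, a[j] depends only on (j - 2) mod 12. (241 - 2) mod 12 = 11, so a[241] = a[13] = 26.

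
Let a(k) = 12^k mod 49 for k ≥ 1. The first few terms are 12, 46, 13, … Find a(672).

Listing terms: a(1) = 12; a(2) = 46; a(3) = 13; a(4) = 9; a(5) = 10; a(6) = 22; a(7) = 19; a(8) = 32; a(9) = 41; a(10) = 2; a(11) = 24; a(12) = 43; a(13) = 26; a(14) = 18; a(15) = 20; a(16) = 44; a(17) = 38; a(18) = 15; a(19) = 33; a(20) = 4; a(21) = 48; a(22) = 37; a(23) = 3; a(24) = 36; a(25) = 40; a(26) = 39; a(27) = 27; a(28) = 30; a(29) = 17; a(30) = 8; a(31) = 47; a(32) = 25; a(33) = 6; a(34) = 23; a(35) = 31; a(36) = 29; a(37) = 5; a(38) = 11; a(39) = 34; a(40) = 16; a(41) = 45; a(42) = 1; a(43) = 12.
Since a(43) = a(1) = 12, the sequence is periodic with period 42.
(672 - 1) mod 42 = 41, so a(672) = a(42) = 1.

1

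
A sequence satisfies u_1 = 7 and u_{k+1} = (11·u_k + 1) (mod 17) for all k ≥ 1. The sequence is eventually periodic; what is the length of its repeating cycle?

Listing terms: u_1 = 7,  u_2 = 10,  u_3 = 9,  u_4 = 15,  u_5 = 13,  u_6 = 8,  u_7 = 4,  u_8 = 11,  u_9 = 3,  u_{10} = 0,  u_{11} = 1,  u_{12} = 12,  u_{13} = 14,  u_{14} = 2,  u_{15} = 6,  u_{16} = 16,  u_{17} = 7.
Since u_{17} = u_1 = 7, the sequence is periodic with period 16.

16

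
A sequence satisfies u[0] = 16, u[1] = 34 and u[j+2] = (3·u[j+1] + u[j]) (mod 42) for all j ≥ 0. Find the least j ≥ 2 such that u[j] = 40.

6

Listing terms: u[0] = 16,  u[1] = 34,  u[2] = 34,  u[3] = 10,  u[4] = 22,  u[5] = 34,  u[6] = 40,  u[7] = 28,  u[8] = 40,  u[9] = 22,  u[10] = 22,  u[11] = 4,  u[12] = 34,  u[13] = 22,  u[14] = 16,  u[15] = 28,  u[16] = 16,  u[17] = 34.
The sequence repeats with period 16.
The value 40 first appears (with j ≥ 2) at u[6].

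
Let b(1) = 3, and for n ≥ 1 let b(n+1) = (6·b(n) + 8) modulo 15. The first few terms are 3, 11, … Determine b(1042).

Listing terms: b(1) = 3; b(2) = 11; b(3) = 14; b(4) = 2; b(5) = 5; b(6) = 8; b(7) = 11.
Since b(7) = b(2) = 11, the sequence is eventually periodic: after a pre-period of length 1 it cycles with period 5.
For n ≥ 2, b(n) depends only on (n - 2) mod 5. (1042 - 2) mod 5 = 0, so b(1042) = b(2) = 11.

11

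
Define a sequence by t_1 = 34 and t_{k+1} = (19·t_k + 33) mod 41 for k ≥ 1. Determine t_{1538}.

t_1 = 34,  t_2 = 23,  t_3 = 19,  t_4 = 25,  t_5 = 16,  t_6 = 9,  t_7 = 40,  t_8 = 14,  t_9 = 12,  t_{10} = 15,  t_{11} = 31,  t_{12} = 7,  t_{13} = 2,  t_{14} = 30,  t_{15} = 29,  t_{16} = 10,  t_{17} = 18,  t_{18} = 6,  t_{19} = 24,  t_{20} = 38,  t_{21} = 17,  t_{22} = 28,  t_{23} = 32,  t_{24} = 26,  t_{25} = 35,  t_{26} = 1,  t_{27} = 11,  t_{28} = 37,  t_{29} = 39,  t_{30} = 36,  t_{31} = 20,  t_{32} = 3,  t_{33} = 8,  t_{34} = 21,  t_{35} = 22,  t_{36} = 0,  t_{37} = 33,  t_{38} = 4,  t_{39} = 27,  t_{40} = 13,  t_{41} = 34.
Since t_{41} = t_1 = 34, the sequence is periodic with period 40.
(1538 - 1) mod 40 = 17, so t_{1538} = t_{18} = 6.

6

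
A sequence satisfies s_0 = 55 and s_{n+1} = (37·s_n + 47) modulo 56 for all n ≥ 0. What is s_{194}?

25

Computing terms: s_0 = 55,  s_1 = 10,  s_2 = 25,  s_3 = 20,  s_4 = 3,  s_5 = 46,  s_6 = 13,  s_7 = 24,  s_8 = 39,  s_9 = 34,  s_{10} = 17,  s_{11} = 4,  s_{12} = 27,  s_{13} = 38,  s_{14} = 53,  s_{15} = 48,  s_{16} = 31,  s_{17} = 18,  s_{18} = 41,  s_{19} = 52,  s_{20} = 11,  s_{21} = 6,  s_{22} = 45,  s_{23} = 32,  s_{24} = 55.
The sequence repeats with period 24.
So s_{194} = s_{0 + ((194-0) mod 24)} = s_2 = 25.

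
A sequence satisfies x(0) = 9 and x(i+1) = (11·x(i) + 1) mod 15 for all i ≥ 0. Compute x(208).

12

Computing terms: x(0) = 9; x(1) = 10; x(2) = 6; x(3) = 7; x(4) = 3; x(5) = 4; x(6) = 0; x(7) = 1; x(8) = 12; x(9) = 13; x(10) = 9.
The sequence repeats with period 10.
So x(208) = x(0 + ((208-0) mod 10)) = x(8) = 12.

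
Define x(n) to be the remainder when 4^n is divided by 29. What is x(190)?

Computing terms: x(0) = 1,  x(1) = 4,  x(2) = 16,  x(3) = 6,  x(4) = 24,  x(5) = 9,  x(6) = 7,  x(7) = 28,  x(8) = 25,  x(9) = 13,  x(10) = 23,  x(11) = 5,  x(12) = 20,  x(13) = 22,  x(14) = 1.
Since x(14) = x(0) = 1, the sequence is periodic with period 14.
So x(190) = x(0 + ((190-0) mod 14)) = x(8) = 25.

25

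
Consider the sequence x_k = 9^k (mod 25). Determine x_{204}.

x_1 = 9, x_2 = 6, x_3 = 4, x_4 = 11, x_5 = 24, x_6 = 16, x_7 = 19, x_8 = 21, x_9 = 14, x_{10} = 1, x_{11} = 9.
Since x_{11} = x_1 = 9, the sequence is periodic with period 10.
(204 - 1) mod 10 = 3, so x_{204} = x_4 = 11.

11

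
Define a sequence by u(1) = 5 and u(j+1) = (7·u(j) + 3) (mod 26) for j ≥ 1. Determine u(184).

14

u(1) = 5,  u(2) = 12,  u(3) = 9,  u(4) = 14,  u(5) = 23,  u(6) = 8,  u(7) = 7,  u(8) = 0,  u(9) = 3,  u(10) = 24,  u(11) = 15,  u(12) = 4,  u(13) = 5.
Since u(13) = u(1) = 5, the sequence is periodic with period 12.
So u(184) = u(1 + ((184-1) mod 12)) = u(4) = 14.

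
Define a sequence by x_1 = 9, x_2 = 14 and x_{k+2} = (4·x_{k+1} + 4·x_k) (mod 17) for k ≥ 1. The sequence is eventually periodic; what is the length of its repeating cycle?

x_1 = 9; x_2 = 14; x_3 = 7; x_4 = 16; x_5 = 7; x_6 = 7; x_7 = 5; x_8 = 14; x_9 = 8; x_{10} = 3; x_{11} = 10; x_{12} = 1; x_{13} = 10; x_{14} = 10; x_{15} = 12; x_{16} = 3; x_{17} = 9; x_{18} = 14.
Since (x_{17}, x_{18}) = (x_1, x_2) = (9, 14) (two consecutive terms determine the rest), the sequence is periodic with period 16.

16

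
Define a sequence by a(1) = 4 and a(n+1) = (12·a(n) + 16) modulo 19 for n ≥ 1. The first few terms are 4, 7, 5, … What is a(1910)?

We have a(1) = 4,  a(2) = 7,  a(3) = 5,  a(4) = 0,  a(5) = 16,  a(6) = 18,  a(7) = 4.
The sequence repeats with period 6.
(1910 - 1) mod 6 = 1, so a(1910) = a(2) = 7.

7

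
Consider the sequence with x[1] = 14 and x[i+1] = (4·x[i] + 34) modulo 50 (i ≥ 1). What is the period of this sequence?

10

Listing terms: x[1] = 14, x[2] = 40, x[3] = 44, x[4] = 10, x[5] = 24, x[6] = 30, x[7] = 4, x[8] = 0, x[9] = 34, x[10] = 20, x[11] = 14.
The sequence repeats with period 10.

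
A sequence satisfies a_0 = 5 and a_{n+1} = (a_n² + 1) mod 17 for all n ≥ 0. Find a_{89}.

a_0 = 5, a_1 = 9, a_2 = 14, a_3 = 10, a_4 = 16, a_5 = 2, a_6 = 5.
Since a_6 = a_0 = 5, the sequence is periodic with period 6.
(89 - 0) mod 6 = 5, so a_{89} = a_5 = 2.

2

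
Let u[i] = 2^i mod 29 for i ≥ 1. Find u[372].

Listing terms: u[1] = 2, u[2] = 4, u[3] = 8, u[4] = 16, u[5] = 3, u[6] = 6, u[7] = 12, u[8] = 24, u[9] = 19, u[10] = 9, u[11] = 18, u[12] = 7, u[13] = 14, u[14] = 28, u[15] = 27, u[16] = 25, u[17] = 21, u[18] = 13, u[19] = 26, u[20] = 23, u[21] = 17, u[22] = 5, u[23] = 10, u[24] = 20, u[25] = 11, u[26] = 22, u[27] = 15, u[28] = 1, u[29] = 2.
Since u[29] = u[1] = 2, the sequence is periodic with period 28.
(372 - 1) mod 28 = 7, so u[372] = u[8] = 24.

24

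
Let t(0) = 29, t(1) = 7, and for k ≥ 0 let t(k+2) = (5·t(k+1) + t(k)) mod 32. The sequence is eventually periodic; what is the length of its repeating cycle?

Computing terms: t(0) = 29; t(1) = 7; t(2) = 0; t(3) = 7; t(4) = 3; t(5) = 22; t(6) = 17; t(7) = 11; t(8) = 8; t(9) = 19; t(10) = 7; t(11) = 22; t(12) = 21; t(13) = 31; t(14) = 16; t(15) = 15; t(16) = 27; t(17) = 22; t(18) = 9; t(19) = 3; t(20) = 24; t(21) = 27; t(22) = 31; t(23) = 22; t(24) = 13; t(25) = 23; t(26) = 0; t(27) = 23; t(28) = 19; t(29) = 22; t(30) = 1; t(31) = 27; t(32) = 8; t(33) = 3; t(34) = 23; t(35) = 22; t(36) = 5; t(37) = 15; t(38) = 16; t(39) = 31; t(40) = 11; t(41) = 22; t(42) = 25; t(43) = 19; t(44) = 24; t(45) = 11; t(46) = 15; t(47) = 22; t(48) = 29; t(49) = 7.
Since (t(48), t(49)) = (t(0), t(1)) = (29, 7) (two consecutive terms determine the rest), the sequence is periodic with period 48.

48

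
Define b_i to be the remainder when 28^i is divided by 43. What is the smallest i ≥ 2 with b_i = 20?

Computing terms: b_1 = 28; b_2 = 10; b_3 = 22; b_4 = 14; b_5 = 5; b_6 = 11; b_7 = 7; b_8 = 24; b_9 = 27; b_{10} = 25; b_{11} = 12; b_{12} = 35; b_{13} = 34; b_{14} = 6; b_{15} = 39; b_{16} = 17; b_{17} = 3; b_{18} = 41; b_{19} = 30; b_{20} = 23; b_{21} = 42; b_{22} = 15; b_{23} = 33; b_{24} = 21; b_{25} = 29; b_{26} = 38; b_{27} = 32; b_{28} = 36; b_{29} = 19; b_{30} = 16; b_{31} = 18; b_{32} = 31; b_{33} = 8; b_{34} = 9; b_{35} = 37; b_{36} = 4; b_{37} = 26; b_{38} = 40; b_{39} = 2; b_{40} = 13; b_{41} = 20; b_{42} = 1; b_{43} = 28.
Since b_{43} = b_1 = 28, the sequence is periodic with period 42.
The value 20 first appears (with i ≥ 2) at b_{41}.

41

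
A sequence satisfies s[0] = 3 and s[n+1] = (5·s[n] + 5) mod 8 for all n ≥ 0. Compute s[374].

Listing terms: s[0] = 3; s[1] = 4; s[2] = 1; s[3] = 2; s[4] = 7; s[5] = 0; s[6] = 5; s[7] = 6; s[8] = 3.
The sequence repeats with period 8.
So s[374] = s[0 + ((374-0) mod 8)] = s[6] = 5.

5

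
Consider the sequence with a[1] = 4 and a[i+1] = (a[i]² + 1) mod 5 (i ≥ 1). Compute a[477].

a[1] = 4; a[2] = 2; a[3] = 0; a[4] = 1; a[5] = 2.
Since a[5] = a[2] = 2, the sequence is eventually periodic: after a pre-period of length 1 it cycles with period 3.
For i ≥ 2, a[i] depends only on (i - 2) mod 3. (477 - 2) mod 3 = 1, so a[477] = a[3] = 0.

0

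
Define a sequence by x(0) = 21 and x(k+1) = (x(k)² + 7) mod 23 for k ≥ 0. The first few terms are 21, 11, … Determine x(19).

x(0) = 21,  x(1) = 11,  x(2) = 13,  x(3) = 15,  x(4) = 2,  x(5) = 11.
Since x(5) = x(1) = 11, the sequence is eventually periodic: after a pre-period of length 1 it cycles with period 4.
For k ≥ 1, x(k) depends only on (k - 1) mod 4. (19 - 1) mod 4 = 2, so x(19) = x(3) = 15.

15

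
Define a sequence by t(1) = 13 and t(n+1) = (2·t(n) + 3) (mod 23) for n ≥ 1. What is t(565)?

10

Computing terms: t(1) = 13; t(2) = 6; t(3) = 15; t(4) = 10; t(5) = 0; t(6) = 3; t(7) = 9; t(8) = 21; t(9) = 22; t(10) = 1; t(11) = 5; t(12) = 13.
Since t(12) = t(1) = 13, the sequence is periodic with period 11.
So t(565) = t(1 + ((565-1) mod 11)) = t(4) = 10.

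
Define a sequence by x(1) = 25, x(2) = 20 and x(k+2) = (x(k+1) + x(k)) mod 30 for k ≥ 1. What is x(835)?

15

x(1) = 25, x(2) = 20, x(3) = 15, x(4) = 5, x(5) = 20, x(6) = 25, x(7) = 15, x(8) = 10, x(9) = 25, x(10) = 5, x(11) = 0, x(12) = 5, x(13) = 5, x(14) = 10, x(15) = 15, x(16) = 25, x(17) = 10, x(18) = 5, x(19) = 15, x(20) = 20, x(21) = 5, x(22) = 25, x(23) = 0, x(24) = 25, x(25) = 25, x(26) = 20.
Since (x(25), x(26)) = (x(1), x(2)) = (25, 20) (two consecutive terms determine the rest), the sequence is periodic with period 24.
(835 - 1) mod 24 = 18, so x(835) = x(19) = 15.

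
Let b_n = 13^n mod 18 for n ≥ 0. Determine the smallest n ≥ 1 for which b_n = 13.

1

Computing terms: b_0 = 1; b_1 = 13; b_2 = 7; b_3 = 1.
The sequence repeats with period 3.
The value 13 first appears (with n ≥ 1) at b_1.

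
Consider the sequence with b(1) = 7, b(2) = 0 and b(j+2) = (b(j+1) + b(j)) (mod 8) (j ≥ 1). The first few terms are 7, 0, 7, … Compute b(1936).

7

We have b(1) = 7,  b(2) = 0,  b(3) = 7,  b(4) = 7,  b(5) = 6,  b(6) = 5,  b(7) = 3,  b(8) = 0,  b(9) = 3,  b(10) = 3,  b(11) = 6,  b(12) = 1,  b(13) = 7,  b(14) = 0.
Since (b(13), b(14)) = (b(1), b(2)) = (7, 0) (two consecutive terms determine the rest), the sequence is periodic with period 12.
So b(1936) = b(1 + ((1936-1) mod 12)) = b(4) = 7.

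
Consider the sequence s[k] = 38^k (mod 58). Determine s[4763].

Computing terms: s[1] = 38, s[2] = 52, s[3] = 4, s[4] = 36, s[5] = 34, s[6] = 16, s[7] = 28, s[8] = 20, s[9] = 6, s[10] = 54, s[11] = 22, s[12] = 24, s[13] = 42, s[14] = 30, s[15] = 38.
Since s[15] = s[1] = 38, the sequence is periodic with period 14.
So s[4763] = s[1 + ((4763-1) mod 14)] = s[3] = 4.

4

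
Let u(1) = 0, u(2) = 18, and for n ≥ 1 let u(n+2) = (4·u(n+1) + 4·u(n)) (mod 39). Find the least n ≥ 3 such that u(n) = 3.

Computing terms: u(1) = 0,  u(2) = 18,  u(3) = 33,  u(4) = 9,  u(5) = 12,  u(6) = 6,  u(7) = 33,  u(8) = 0,  u(9) = 15,  u(10) = 21,  u(11) = 27,  u(12) = 36,  u(13) = 18,  u(14) = 21,  u(15) = 0,  u(16) = 6,  u(17) = 24,  u(18) = 3,  u(19) = 30,  u(20) = 15,  u(21) = 24,  u(22) = 0,  u(23) = 18.
Since (u(22), u(23)) = (u(1), u(2)) = (0, 18) (two consecutive terms determine the rest), the sequence is periodic with period 21.
The value 3 first appears (with n ≥ 3) at u(18).

18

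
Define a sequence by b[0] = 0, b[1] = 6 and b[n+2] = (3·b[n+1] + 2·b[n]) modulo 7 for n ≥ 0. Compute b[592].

0

Computing terms: b[0] = 0; b[1] = 6; b[2] = 4; b[3] = 3; b[4] = 3; b[5] = 1; b[6] = 2; b[7] = 1; b[8] = 0; b[9] = 2; b[10] = 6; b[11] = 1; b[12] = 1; b[13] = 5; b[14] = 3; b[15] = 5; b[16] = 0; b[17] = 3; b[18] = 2; b[19] = 5; b[20] = 5; b[21] = 4; b[22] = 1; b[23] = 4; b[24] = 0; b[25] = 1; b[26] = 3; b[27] = 4; b[28] = 4; b[29] = 6; b[30] = 5; b[31] = 6; b[32] = 0; b[33] = 5; b[34] = 1; b[35] = 6; b[36] = 6; b[37] = 2; b[38] = 4; b[39] = 2; b[40] = 0; b[41] = 4; b[42] = 5; b[43] = 2; b[44] = 2; b[45] = 3; b[46] = 6; b[47] = 3; b[48] = 0; b[49] = 6.
Since (b[48], b[49]) = (b[0], b[1]) = (0, 6) (two consecutive terms determine the rest), the sequence is periodic with period 48.
So b[592] = b[0 + ((592-0) mod 48)] = b[16] = 0.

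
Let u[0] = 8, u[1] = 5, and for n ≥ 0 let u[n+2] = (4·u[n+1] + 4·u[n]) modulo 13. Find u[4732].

Listing terms: u[0] = 8,  u[1] = 5,  u[2] = 0,  u[3] = 7,  u[4] = 2,  u[5] = 10,  u[6] = 9,  u[7] = 11,  u[8] = 2,  u[9] = 0,  u[10] = 8,  u[11] = 6,  u[12] = 4,  u[13] = 1,  u[14] = 7,  u[15] = 6,  u[16] = 0,  u[17] = 11,  u[18] = 5,  u[19] = 12,  u[20] = 3,  u[21] = 8,  u[22] = 5.
Since (u[21], u[22]) = (u[0], u[1]) = (8, 5) (two consecutive terms determine the rest), the sequence is periodic with period 21.
(4732 - 0) mod 21 = 7, so u[4732] = u[7] = 11.

11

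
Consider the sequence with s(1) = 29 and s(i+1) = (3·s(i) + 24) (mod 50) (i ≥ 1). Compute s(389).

We have s(1) = 29, s(2) = 11, s(3) = 7, s(4) = 45, s(5) = 9, s(6) = 1, s(7) = 27, s(8) = 5, s(9) = 39, s(10) = 41, s(11) = 47, s(12) = 15, s(13) = 19, s(14) = 31, s(15) = 17, s(16) = 25, s(17) = 49, s(18) = 21, s(19) = 37, s(20) = 35, s(21) = 29.
Since s(21) = s(1) = 29, the sequence is periodic with period 20.
So s(389) = s(1 + ((389-1) mod 20)) = s(9) = 39.

39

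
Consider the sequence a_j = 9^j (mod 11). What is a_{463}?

Computing terms: a_0 = 1; a_1 = 9; a_2 = 4; a_3 = 3; a_4 = 5; a_5 = 1.
The sequence repeats with period 5.
(463 - 0) mod 5 = 3, so a_{463} = a_3 = 3.

3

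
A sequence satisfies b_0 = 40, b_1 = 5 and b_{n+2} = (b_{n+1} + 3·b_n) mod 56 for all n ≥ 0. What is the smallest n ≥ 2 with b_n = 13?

2

b_0 = 40; b_1 = 5; b_2 = 13; b_3 = 28; b_4 = 11; b_5 = 39; b_6 = 16; b_7 = 21; b_8 = 13; b_9 = 20; b_{10} = 3; b_{11} = 7; b_{12} = 16; b_{13} = 37; b_{14} = 29; b_{15} = 28; b_{16} = 3; b_{17} = 31; b_{18} = 40; b_{19} = 21; b_{20} = 29; b_{21} = 36; b_{22} = 11; b_{23} = 7; b_{24} = 40; b_{25} = 5.
Since (b_{24}, b_{25}) = (b_0, b_1) = (40, 5) (two consecutive terms determine the rest), the sequence is periodic with period 24.
The value 13 first appears (with n ≥ 2) at b_2.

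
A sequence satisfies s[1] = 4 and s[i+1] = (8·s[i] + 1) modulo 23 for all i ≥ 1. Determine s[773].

12

We have s[1] = 4; s[2] = 10; s[3] = 12; s[4] = 5; s[5] = 18; s[6] = 7; s[7] = 11; s[8] = 20; s[9] = 0; s[10] = 1; s[11] = 9; s[12] = 4.
Since s[12] = s[1] = 4, the sequence is periodic with period 11.
So s[773] = s[1 + ((773-1) mod 11)] = s[3] = 12.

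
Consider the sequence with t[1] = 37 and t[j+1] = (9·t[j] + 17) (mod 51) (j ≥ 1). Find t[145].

20

t[1] = 37; t[2] = 44; t[3] = 5; t[4] = 11; t[5] = 14; t[6] = 41; t[7] = 29; t[8] = 23; t[9] = 20; t[10] = 44.
Since t[10] = t[2] = 44, the sequence is eventually periodic: after a pre-period of length 1 it cycles with period 8.
For j ≥ 2, t[j] depends only on (j - 2) mod 8. (145 - 2) mod 8 = 7, so t[145] = t[9] = 20.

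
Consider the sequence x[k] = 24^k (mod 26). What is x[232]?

16

x[1] = 24, x[2] = 4, x[3] = 18, x[4] = 16, x[5] = 20, x[6] = 12, x[7] = 2, x[8] = 22, x[9] = 8, x[10] = 10, x[11] = 6, x[12] = 14, x[13] = 24.
The sequence repeats with period 12.
(232 - 1) mod 12 = 3, so x[232] = x[4] = 16.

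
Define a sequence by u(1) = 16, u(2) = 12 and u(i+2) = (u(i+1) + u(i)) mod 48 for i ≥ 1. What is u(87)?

44

Listing terms: u(1) = 16, u(2) = 12, u(3) = 28, u(4) = 40, u(5) = 20, u(6) = 12, u(7) = 32, u(8) = 44, u(9) = 28, u(10) = 24, u(11) = 4, u(12) = 28, u(13) = 32, u(14) = 12, u(15) = 44, u(16) = 8, u(17) = 4, u(18) = 12, u(19) = 16, u(20) = 28, u(21) = 44, u(22) = 24, u(23) = 20, u(24) = 44, u(25) = 16, u(26) = 12.
The sequence repeats with period 24.
(87 - 1) mod 24 = 14, so u(87) = u(15) = 44.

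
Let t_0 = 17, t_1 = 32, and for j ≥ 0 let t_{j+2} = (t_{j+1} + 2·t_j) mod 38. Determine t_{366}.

20

We have t_0 = 17, t_1 = 32, t_2 = 28, t_3 = 16, t_4 = 34, t_5 = 28, t_6 = 20, t_7 = 0, t_8 = 2, t_9 = 2, t_{10} = 6, t_{11} = 10, t_{12} = 22, t_{13} = 4, t_{14} = 10, t_{15} = 18, t_{16} = 0, t_{17} = 36, t_{18} = 36, t_{19} = 32, t_{20} = 28.
Since (t_{19}, t_{20}) = (t_1, t_2) = (32, 28) (two consecutive terms determine the rest), the sequence is eventually periodic: after a pre-period of length 1 it cycles with period 18.
For j ≥ 1, t_j depends only on (j - 1) mod 18. (366 - 1) mod 18 = 5, so t_{366} = t_6 = 20.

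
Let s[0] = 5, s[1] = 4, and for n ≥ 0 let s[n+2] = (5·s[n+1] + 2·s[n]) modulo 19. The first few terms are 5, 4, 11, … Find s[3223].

16

Computing terms: s[0] = 5, s[1] = 4, s[2] = 11, s[3] = 6, s[4] = 14, s[5] = 6, s[6] = 1, s[7] = 17, s[8] = 11, s[9] = 13, s[10] = 11, s[11] = 5, s[12] = 9, s[13] = 17, s[14] = 8, s[15] = 17, s[16] = 6, s[17] = 7, s[18] = 9, s[19] = 2, s[20] = 9, s[21] = 11, s[22] = 16, s[23] = 7, s[24] = 10, s[25] = 7, s[26] = 17, s[27] = 4, s[28] = 16, s[29] = 12, s[30] = 16, s[31] = 9, s[32] = 1, s[33] = 4, s[34] = 3, s[35] = 4, s[36] = 7, s[37] = 5, s[38] = 1, s[39] = 15, s[40] = 1, s[41] = 16, s[42] = 6, s[43] = 5, s[44] = 18, s[45] = 5, s[46] = 4.
The sequence repeats with period 45.
So s[3223] = s[0 + ((3223-0) mod 45)] = s[28] = 16.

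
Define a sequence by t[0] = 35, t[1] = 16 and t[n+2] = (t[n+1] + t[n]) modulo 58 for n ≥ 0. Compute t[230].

Listing terms: t[0] = 35,  t[1] = 16,  t[2] = 51,  t[3] = 9,  t[4] = 2,  t[5] = 11,  t[6] = 13,  t[7] = 24,  t[8] = 37,  t[9] = 3,  t[10] = 40,  t[11] = 43,  t[12] = 25,  t[13] = 10,  t[14] = 35,  t[15] = 45,  t[16] = 22,  t[17] = 9,  t[18] = 31,  t[19] = 40,  t[20] = 13,  t[21] = 53,  t[22] = 8,  t[23] = 3,  t[24] = 11,  t[25] = 14,  t[26] = 25,  t[27] = 39,  t[28] = 6,  t[29] = 45,  t[30] = 51,  t[31] = 38,  t[32] = 31,  t[33] = 11,  t[34] = 42,  t[35] = 53,  t[36] = 37,  t[37] = 32,  t[38] = 11,  t[39] = 43,  t[40] = 54,  t[41] = 39,  t[42] = 35,  t[43] = 16.
Since (t[42], t[43]) = (t[0], t[1]) = (35, 16) (two consecutive terms determine the rest), the sequence is periodic with period 42.
(230 - 0) mod 42 = 20, so t[230] = t[20] = 13.

13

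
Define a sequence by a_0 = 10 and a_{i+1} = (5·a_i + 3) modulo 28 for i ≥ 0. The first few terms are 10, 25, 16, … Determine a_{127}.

11

We have a_0 = 10; a_1 = 25; a_2 = 16; a_3 = 27; a_4 = 26; a_5 = 21; a_6 = 24; a_7 = 11; a_8 = 2; a_9 = 13; a_{10} = 12; a_{11} = 7; a_{12} = 10.
The sequence repeats with period 12.
So a_{127} = a_{0 + ((127-0) mod 12)} = a_7 = 11.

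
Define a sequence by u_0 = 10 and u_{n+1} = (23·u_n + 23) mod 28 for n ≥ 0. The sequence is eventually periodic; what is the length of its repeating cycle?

u_0 = 10; u_1 = 1; u_2 = 18; u_3 = 17; u_4 = 22; u_5 = 25; u_6 = 10.
The sequence repeats with period 6.

6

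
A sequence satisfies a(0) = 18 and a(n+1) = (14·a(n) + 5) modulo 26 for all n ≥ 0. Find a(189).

1

a(0) = 18,  a(1) = 23,  a(2) = 15,  a(3) = 7,  a(4) = 25,  a(5) = 17,  a(6) = 9,  a(7) = 1,  a(8) = 19,  a(9) = 11,  a(10) = 3,  a(11) = 21,  a(12) = 13,  a(13) = 5,  a(14) = 23.
Since a(14) = a(1) = 23, the sequence is eventually periodic: after a pre-period of length 1 it cycles with period 13.
For n ≥ 1, a(n) depends only on (n - 1) mod 13. (189 - 1) mod 13 = 6, so a(189) = a(7) = 1.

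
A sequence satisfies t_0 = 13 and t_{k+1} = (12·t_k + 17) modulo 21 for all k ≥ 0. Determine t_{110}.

14

We have t_0 = 13, t_1 = 5, t_2 = 14, t_3 = 17, t_4 = 11, t_5 = 2, t_6 = 20, t_7 = 5.
Since t_7 = t_1 = 5, the sequence is eventually periodic: after a pre-period of length 1 it cycles with period 6.
For k ≥ 1, t_k depends only on (k - 1) mod 6. (110 - 1) mod 6 = 1, so t_{110} = t_2 = 14.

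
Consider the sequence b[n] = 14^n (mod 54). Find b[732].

Computing terms: b[0] = 1, b[1] = 14, b[2] = 34, b[3] = 44, b[4] = 22, b[5] = 38, b[6] = 46, b[7] = 50, b[8] = 52, b[9] = 26, b[10] = 40, b[11] = 20, b[12] = 10, b[13] = 32, b[14] = 16, b[15] = 8, b[16] = 4, b[17] = 2, b[18] = 28, b[19] = 14.
Since b[19] = b[1] = 14, the sequence is eventually periodic: after a pre-period of length 1 it cycles with period 18.
For n ≥ 1, b[n] depends only on (n - 1) mod 18. (732 - 1) mod 18 = 11, so b[732] = b[12] = 10.

10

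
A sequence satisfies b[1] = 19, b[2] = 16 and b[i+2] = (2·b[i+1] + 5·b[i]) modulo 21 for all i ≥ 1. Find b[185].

b[1] = 19, b[2] = 16, b[3] = 1, b[4] = 19, b[5] = 1, b[6] = 13, b[7] = 10, b[8] = 1, b[9] = 10, b[10] = 4, b[11] = 16, b[12] = 10, b[13] = 16, b[14] = 19, b[15] = 13, b[16] = 16, b[17] = 13, b[18] = 1, b[19] = 4, b[20] = 13, b[21] = 4, b[22] = 10, b[23] = 19, b[24] = 4, b[25] = 19, b[26] = 16.
Since (b[25], b[26]) = (b[1], b[2]) = (19, 16) (two consecutive terms determine the rest), the sequence is periodic with period 24.
So b[185] = b[1 + ((185-1) mod 24)] = b[17] = 13.

13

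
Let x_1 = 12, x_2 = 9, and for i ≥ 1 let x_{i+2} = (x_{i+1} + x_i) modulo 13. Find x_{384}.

10

x_1 = 12; x_2 = 9; x_3 = 8; x_4 = 4; x_5 = 12; x_6 = 3; x_7 = 2; x_8 = 5; x_9 = 7; x_{10} = 12; x_{11} = 6; x_{12} = 5; x_{13} = 11; x_{14} = 3; x_{15} = 1; x_{16} = 4; x_{17} = 5; x_{18} = 9; x_{19} = 1; x_{20} = 10; x_{21} = 11; x_{22} = 8; x_{23} = 6; x_{24} = 1; x_{25} = 7; x_{26} = 8; x_{27} = 2; x_{28} = 10; x_{29} = 12; x_{30} = 9.
Since (x_{29}, x_{30}) = (x_1, x_2) = (12, 9) (two consecutive terms determine the rest), the sequence is periodic with period 28.
So x_{384} = x_{1 + ((384-1) mod 28)} = x_{20} = 10.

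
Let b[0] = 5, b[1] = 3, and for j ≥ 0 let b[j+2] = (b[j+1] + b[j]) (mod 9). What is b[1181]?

3

We have b[0] = 5,  b[1] = 3,  b[2] = 8,  b[3] = 2,  b[4] = 1,  b[5] = 3,  b[6] = 4,  b[7] = 7,  b[8] = 2,  b[9] = 0,  b[10] = 2,  b[11] = 2,  b[12] = 4,  b[13] = 6,  b[14] = 1,  b[15] = 7,  b[16] = 8,  b[17] = 6,  b[18] = 5,  b[19] = 2,  b[20] = 7,  b[21] = 0,  b[22] = 7,  b[23] = 7,  b[24] = 5,  b[25] = 3.
Since (b[24], b[25]) = (b[0], b[1]) = (5, 3) (two consecutive terms determine the rest), the sequence is periodic with period 24.
So b[1181] = b[0 + ((1181-0) mod 24)] = b[5] = 3.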